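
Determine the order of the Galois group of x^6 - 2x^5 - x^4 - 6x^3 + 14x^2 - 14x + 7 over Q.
The degree of the splitting field over Q equals the order of the Galois group, so first determine the group. The polynomial f is an irreducible sextic over Q, so G = Gal(f/Q) is one of the 16 transitive subgroups 6T1, ..., 6T16 of S_6. The discriminant of f is 13191900736 = 114856^2, a perfect square, so G is contained in A_6. The transitive groups of degree 6 contained in A_6 are: A_4 (6T4, order 12), S_4 (6T7, order 24), (C_3 x C_3) : C_4 (6T10, order 36), PSL(2,5) (6T12, order 60), A_6 (6T15, order 360). By Dedekind's theorem, for a prime p not dividing disc(f) the degrees of the irreducible factors of f mod p form the cycle type of an element of G. Factoring f modulo the 33 such primes p <= 149 (skipping 2, 7, which divide the discriminant), each new pattern first appears at: mod 3: f = (x^3 + 2x + 2)(x^3 + x^2 + 2), pattern 3+3; mod 13: f = (x + 6)(x + 10)(x^2 + x + 5)(x^2 + 7x + 7), pattern 2+2+1+1. No other pattern occurs in this range, so the set of observed cycle types is {3+3, 2+2+1+1}. The candidates containing elements of all these cycle types are A_4 (6T4) of order 12, S_4 (6T7) of order 24, (C_3 x C_3) : C_4 (6T10) of order 36, PSL(2,5) (6T12) of order 60, A_6 (6T15) of order 360; the others are excluded. The observed types are precisely the cycle types that occur in A_4 (6T4) (apart from the identity). Each of the other remaining candidates has further cycle types, and by the Chebotarev density theorem the matching factorization patterns would occur for a proportion of primes equal to their share of the group: S_4 (6T7) additionally contains elements of type 4+2 (6 of its 24 elements, about 25% of primes); (C_3 x C_3) : C_4 (6T10) additionally contains elements of type 4+2, 3+1+1+1 (22 of its 36 elements, about 61% of primes); PSL(2,5) (6T12) additionally contains elements of type 5+1 (24 of its 60 elements, about 40% of primes); A_6 (6T15) additionally contains elements of type 5+1, 4+2, 3+1+1+1 (274 of its 360 elements, about 76% of primes). None of the 33 primes tested shows any such pattern (for each of these groups the chance of that is below 10^-4), which rules them out. Hence G = A_4 (6T4), of order 12. The Galois group A_4 (6T4) has order 12, so the splitting field has degree 12 over Q.

12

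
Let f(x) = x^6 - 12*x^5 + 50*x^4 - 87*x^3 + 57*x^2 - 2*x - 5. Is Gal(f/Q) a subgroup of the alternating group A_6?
The polynomial is irreducible of degree 6 over Q. Its discriminant is 30991489 = 5567^2, a perfect square. A Galois group lies in the alternating group exactly when the discriminant is a square in Q, so the Galois group (PSL(2,5)) is contained in A_6.

Yes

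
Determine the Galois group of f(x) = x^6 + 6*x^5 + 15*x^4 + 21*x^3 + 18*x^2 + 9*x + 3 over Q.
C_6

The polynomial f is an irreducible sextic over Q, so G = Gal(f/Q) is one of the 16 transitive subgroups 6T1, ..., 6T16 of S_6. The discriminant of f is -19683, which is not a perfect square, so G is not contained in A_6. The transitive groups of degree 6 not contained in A_6 are: C_6 (6T1, order 6), S_3 (6T2, order 6), D_6 (6T3, order 12), C_3 x S_3 (6T5, order 18), A_4 x C_2 (6T6, order 24), S_4 (6T8, order 24), S_3 x S_3 (6T9, order 36), S_4 x C_2 (6T11, order 48), (S_3 x S_3) : C_2 (6T13, order 72), PGL(2,5) (6T14, order 120), S_6 (6T16, order 720). By Dedekind's theorem, for a prime p not dividing disc(f) the degrees of the irreducible factors of f mod p form the cycle type of an element of G. Factoring f modulo the 37 such primes p <= 163 (skipping 3, which divides the discriminant), each new pattern first appears at: mod 2: f = (x^6 + x^4 + x^3 + x + 1), pattern 6; mod 7: f = (x^3 + 3x^2 + 3x + 4)(x^3 + 3x^2 + 3x + 6), pattern 3+3; mod 17: f = (x^2 + 5x + 5)(x^2 + 6x + 6)(x^2 + 12x + 12), pattern 2+2+2; mod 19: f = (x + 3)(x + 4)(x + 11)(x + 14)(x + 15)(x + 16), pattern 1+1+1+1+1+1. No other pattern occurs in this range, so the set of observed cycle types is {6, 3+3, 2+2+2, 1+1+1+1+1+1}. The candidates containing elements of all these cycle types are C_6 (6T1) of order 6, D_6 (6T3) of order 12, C_3 x S_3 (6T5) of order 18, A_4 x C_2 (6T6) of order 24, S_3 x S_3 (6T9) of order 36, S_4 x C_2 (6T11) of order 48, (S_3 x S_3) : C_2 (6T13) of order 72, PGL(2,5) (6T14) of order 120, S_6 (6T16) of order 720; the others are excluded. The observed types are precisely the cycle types that occur in C_6 (6T1). Each of the other remaining candidates has further cycle types, and by the Chebotarev density theorem the matching factorization patterns would occur for a proportion of primes equal to their share of the group: D_6 (6T3) additionally contains elements of type 2+2+1+1 (3 of its 12 elements, about 25% of primes); C_3 x S_3 (6T5) additionally contains elements of type 3+1+1+1 (4 of its 18 elements, about 22% of primes); A_4 x C_2 (6T6) additionally contains elements of type 2+2+1+1, 2+1+1+1+1 (6 of its 24 elements, about 25% of primes); S_3 x S_3 (6T9) additionally contains elements of type 3+1+1+1, 2+2+1+1 (13 of its 36 elements, about 36% of primes); S_4 x C_2 (6T11) additionally contains elements of type 4+2, 4+1+1, 2+2+1+1, 2+1+1+1+1 (24 of its 48 elements, about 50% of primes); (S_3 x S_3) : C_2 (6T13) additionally contains elements of type 4+2, 3+2+1, 3+1+1+1, 2+2+1+1, 2+1+1+1+1 (49 of its 72 elements, about 68% of primes); PGL(2,5) (6T14) additionally contains elements of type 5+1, 4+1+1, 2+2+1+1 (69 of its 120 elements, about 58% of primes); S_6 (6T16) additionally contains elements of type 5+1, 4+2, 4+1+1, 3+2+1, 3+1+1+1, 2+2+1+1, 2+1+1+1+1 (544 of its 720 elements, about 76% of primes). None of the 37 primes tested shows any such pattern (for each of these groups the chance of that is below 10^-4), which rules them out. Hence G = C_6 (6T1), of order 6.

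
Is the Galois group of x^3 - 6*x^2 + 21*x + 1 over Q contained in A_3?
No

The polynomial is irreducible of degree 3 over Q. Its discriminant is -22599, which is not a perfect square. A Galois group lies in the alternating group exactly when the discriminant is a square in Q, so the Galois group (S_3) is not contained in A_3.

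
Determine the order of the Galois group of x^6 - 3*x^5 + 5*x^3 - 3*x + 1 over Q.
6

The degree of the splitting field over Q equals the order of the Galois group, so first determine the group. The polynomial f is an irreducible sextic over Q, so G = Gal(f/Q) is one of the 16 transitive subgroups 6T1, ..., 6T16 of S_6. The discriminant of f is -34992, which is not a perfect square, so G is not contained in A_6. The transitive groups of degree 6 not contained in A_6 are: C_6 (6T1, order 6), S_3 (6T2, order 6), D_6 (6T3, order 12), C_3 x S_3 (6T5, order 18), A_4 x C_2 (6T6, order 24), S_4 (6T8, order 24), S_3 x S_3 (6T9, order 36), S_4 x C_2 (6T11, order 48), (S_3 x S_3) : C_2 (6T13, order 72), PGL(2,5) (6T14, order 120), S_6 (6T16, order 720). By Dedekind's theorem, for a prime p not dividing disc(f) the degrees of the irreducible factors of f mod p form the cycle type of an element of G. Factoring f modulo the 23 such primes p <= 97 (skipping 2, 3, which divide the discriminant), each new pattern first appears at: mod 5: f = (x^2 + x + 1)(x^2 + 2x + 3)(x^2 + 4x + 2), pattern 2+2+2; mod 7: f = (x^3 + x^2 + 3x + 1)(x^3 + 3x^2 + x + 1), pattern 3+3; mod 31: f = (x + 3)(x + 7)(x + 9)(x + 21)(x + 23)(x + 27), pattern 1+1+1+1+1+1. No other pattern occurs in this range, so the set of observed cycle types is {2+2+2, 3+3, 1+1+1+1+1+1}. The candidates containing elements of all these cycle types are C_6 (6T1) of order 6, S_3 (6T2) of order 6, D_6 (6T3) of order 12, C_3 x S_3 (6T5) of order 18, A_4 x C_2 (6T6) of order 24, S_4 (6T8) of order 24, S_3 x S_3 (6T9) of order 36, S_4 x C_2 (6T11) of order 48, (S_3 x S_3) : C_2 (6T13) of order 72, PGL(2,5) (6T14) of order 120, S_6 (6T16) of order 720; the others are excluded. The observed types are precisely the cycle types that occur in S_3 (6T2). Each of the other remaining candidates has further cycle types, and by the Chebotarev density theorem the matching factorization patterns would occur for a proportion of primes equal to their share of the group: C_6 (6T1) additionally contains elements of type 6 (2 of its 6 elements, about 33% of primes); D_6 (6T3) additionally contains elements of type 6, 2+2+1+1 (5 of its 12 elements, about 42% of primes); C_3 x S_3 (6T5) additionally contains elements of type 6, 3+1+1+1 (10 of its 18 elements, about 56% of primes); A_4 x C_2 (6T6) additionally contains elements of type 6, 2+2+1+1, 2+1+1+1+1 (14 of its 24 elements, about 58% of primes); S_4 (6T8) additionally contains elements of type 4+1+1, 2+2+1+1 (9 of its 24 elements, about 38% of primes); S_3 x S_3 (6T9) additionally contains elements of type 6, 3+1+1+1, 2+2+1+1 (25 of its 36 elements, about 69% of primes); S_4 x C_2 (6T11) additionally contains elements of type 6, 4+2, 4+1+1, 2+2+1+1, 2+1+1+1+1 (32 of its 48 elements, about 67% of primes); (S_3 x S_3) : C_2 (6T13) additionally contains elements of type 6, 4+2, 3+2+1, 3+1+1+1, 2+2+1+1, 2+1+1+1+1 (61 of its 72 elements, about 85% of primes); PGL(2,5) (6T14) additionally contains elements of type 6, 5+1, 4+1+1, 2+2+1+1 (89 of its 120 elements, about 74% of primes); S_6 (6T16) additionally contains elements of type 6, 5+1, 4+2, 4+1+1, 3+2+1, 3+1+1+1, 2+2+1+1, 2+1+1+1+1 (664 of its 720 elements, about 92% of primes). None of the 23 primes tested shows any such pattern (for each of these groups the chance of that is below 10^-4), which rules them out. Hence G = S_3 (6T2), of order 6. The Galois group S_3 (6T2) has order 6, so the splitting field has degree 6 over Q.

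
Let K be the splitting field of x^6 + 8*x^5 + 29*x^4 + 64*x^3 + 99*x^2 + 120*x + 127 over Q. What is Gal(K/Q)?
The polynomial f is an irreducible sextic over Q, so G = Gal(f/Q) is one of the 16 transitive subgroups 6T1, ..., 6T16 of S_6. The discriminant of f is -18046378835968, which is not a perfect square, so G is not contained in A_6. The transitive groups of degree 6 not contained in A_6 are: C_6 (6T1, order 6), S_3 (6T2, order 6), D_6 (6T3, order 12), C_3 x S_3 (6T5, order 18), A_4 x C_2 (6T6, order 24), S_4 (6T8, order 24), S_3 x S_3 (6T9, order 36), S_4 x C_2 (6T11, order 48), (S_3 x S_3) : C_2 (6T13, order 72), PGL(2,5) (6T14, order 120), S_6 (6T16, order 720). By Dedekind's theorem, for a prime p not dividing disc(f) the degrees of the irreducible factors of f mod p form the cycle type of an element of G. Factoring f modulo the 37 such primes p <= 167 (skipping 2, 7, which divide the discriminant), each new pattern first appears at: mod 3: f = (x^6 + 2x^5 + 2x^4 + x^3 + 1), pattern 6; mod 11: f = (x^3 + 2x^2 + 6x + 8)(x^3 + 6x^2 + 9), pattern 3+3; mod 13: f = (x^2 + x + 4)(x^2 + 8x + 11)(x^2 + 12x + 2), pattern 2+2+2; mod 29: f = (x + 9)(x + 11)(x + 13)(x + 16)(x + 19)(x + 27), pattern 1+1+1+1+1+1. No other pattern occurs in this range, so the set of observed cycle types is {6, 3+3, 2+2+2, 1+1+1+1+1+1}. The candidates containing elements of all these cycle types are C_6 (6T1) of order 6, D_6 (6T3) of order 12, C_3 x S_3 (6T5) of order 18, A_4 x C_2 (6T6) of order 24, S_3 x S_3 (6T9) of order 36, S_4 x C_2 (6T11) of order 48, (S_3 x S_3) : C_2 (6T13) of order 72, PGL(2,5) (6T14) of order 120, S_6 (6T16) of order 720; the others are excluded. The observed types are precisely the cycle types that occur in C_6 (6T1). Each of the other remaining candidates has further cycle types, and by the Chebotarev density theorem the matching factorization patterns would occur for a proportion of primes equal to their share of the group: D_6 (6T3) additionally contains elements of type 2+2+1+1 (3 of its 12 elements, about 25% of primes); C_3 x S_3 (6T5) additionally contains elements of type 3+1+1+1 (4 of its 18 elements, about 22% of primes); A_4 x C_2 (6T6) additionally contains elements of type 2+2+1+1, 2+1+1+1+1 (6 of its 24 elements, about 25% of primes); S_3 x S_3 (6T9) additionally contains elements of type 3+1+1+1, 2+2+1+1 (13 of its 36 elements, about 36% of primes); S_4 x C_2 (6T11) additionally contains elements of type 4+2, 4+1+1, 2+2+1+1, 2+1+1+1+1 (24 of its 48 elements, about 50% of primes); (S_3 x S_3) : C_2 (6T13) additionally contains elements of type 4+2, 3+2+1, 3+1+1+1, 2+2+1+1, 2+1+1+1+1 (49 of its 72 elements, about 68% of primes); PGL(2,5) (6T14) additionally contains elements of type 5+1, 4+1+1, 2+2+1+1 (69 of its 120 elements, about 58% of primes); S_6 (6T16) additionally contains elements of type 5+1, 4+2, 4+1+1, 3+2+1, 3+1+1+1, 2+2+1+1, 2+1+1+1+1 (544 of its 720 elements, about 76% of primes). None of the 37 primes tested shows any such pattern (for each of these groups the chance of that is below 10^-4), which rules them out. Hence G = C_6 (6T1), of order 6.

C_6 (also written C6)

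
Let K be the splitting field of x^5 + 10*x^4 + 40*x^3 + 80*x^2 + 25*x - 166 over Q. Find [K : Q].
The degree of the splitting field over Q equals the order of the Galois group, so first determine the group. The polynomial f is an irreducible quintic over Q, so G = Gal(f/Q) is a transitive subgroup of S_5: one of C_5 (5T1, order 5), D_5 (5T2, order 10), F_20 (5T3, order 20), A_5 (5T4, order 60) or S_5 (5T5, order 120). The discriminant of f is 58564000000 = 242000^2, a perfect square, so G is contained in A_5. The transitive groups of degree 5 contained in A_5 are: C_5 (5T1, order 5), D_5 (5T2, order 10), A_5 (5T4, order 60). By Dedekind's theorem, for a prime p not dividing disc(f) the degrees of the irreducible factors of f mod p form the cycle type of an element of G. Factoring f modulo the 3 such primes p <= 13 (skipping 2, 5, 11, which divide the discriminant), each new pattern first appears at: mod 3: f = (x^5 + x^4 + x^3 + 2x^2 + x + 2), pattern 5; mod 13: f = (x + 7)(x + 9)(x^3 + 7x^2 + 8x + 5), pattern 3+1+1. No other pattern occurs in this range, so the set of observed cycle types is {5, 3+1+1}. Among the candidates above, the only group containing elements of all these cycle types is A_5 (5T4) — each of C_5 (5T1), D_5 (5T2) lacks at least one of them. Hence G = A_5 (5T4), of order 60. The Galois group A_5 (5T4) has order 60, so the splitting field has degree 60 over Q.

60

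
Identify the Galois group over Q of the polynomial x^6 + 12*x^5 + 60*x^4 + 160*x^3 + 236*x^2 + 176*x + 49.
S_4 x C_2 (order 48)

The polynomial f is an irreducible sextic over Q, so G = Gal(f/Q) is one of the 16 transitive subgroups 6T1, ..., 6T16 of S_6. The discriminant of f is -3356224, which is not a perfect square, so G is not contained in A_6. The transitive groups of degree 6 not contained in A_6 are: C_6 (6T1, order 6), S_3 (6T2, order 6), D_6 (6T3, order 12), C_3 x S_3 (6T5, order 18), A_4 x C_2 (6T6, order 24), S_4 (6T8, order 24), S_3 x S_3 (6T9, order 36), S_4 x C_2 (6T11, order 48), (S_3 x S_3) : C_2 (6T13, order 72), PGL(2,5) (6T14, order 120), S_6 (6T16, order 720). By Dedekind's theorem, for a prime p not dividing disc(f) the degrees of the irreducible factors of f mod p form the cycle type of an element of G. Factoring f modulo the 67 such primes p <= 347 (skipping 2, 229, which divide the discriminant), each new pattern first appears at: mod 3: f = (x^6 + x^3 + 2x^2 + 2x + 1), pattern 6; mod 5: f = (x^3 + 3x^2 + 2x + 2)(x^3 + 4x^2 + x + 2), pattern 3+3; mod 7: f = (x)(x + 4)(x^4 + x^3 + 6x + 2), pattern 4+1+1; mod 13: f = (x^2 + 4x + 9)(x^4 + 8x^3 + 6x^2 + 12x + 4), pattern 4+2; mod 23: f = (x^2 + 4x + 16)(x^2 + 9x + 9)(x^2 + 22x + 12), pattern 2+2+2; mod 29: f = (x + 12)(x + 21)(x^2 + 3x + 9)(x^2 + 5x + 13), pattern 2+2+1+1; mod 193: f = (x + 8)(x + 46)(x + 96)(x + 101)(x + 151)(x + 189), pattern 1+1+1+1+1+1; mod 347: f = (x + 5)(x + 153)(x + 198)(x + 346)(x^2 + 4x + 259), pattern 2+1+1+1+1. No other pattern occurs in this range, so the set of observed cycle types is {6, 3+3, 4+1+1, 4+2, 2+2+2, 2+2+1+1, 1+1+1+1+1+1, 2+1+1+1+1}. The candidates containing elements of all these cycle types are S_4 x C_2 (6T11) of order 48, S_6 (6T16) of order 720; the others are excluded. The observed types are precisely the cycle types that occur in S_4 x C_2 (6T11). Each of the other remaining candidates has further cycle types, and by the Chebotarev density theorem the matching factorization patterns would occur for a proportion of primes equal to their share of the group: S_6 (6T16) additionally contains elements of type 5+1, 3+2+1, 3+1+1+1 (304 of its 720 elements, about 42% of primes). None of the 67 primes tested shows any such pattern (for each of these groups the chance of that is below 10^-4), which rules them out. Hence G = S_4 x C_2 (6T11), of order 48.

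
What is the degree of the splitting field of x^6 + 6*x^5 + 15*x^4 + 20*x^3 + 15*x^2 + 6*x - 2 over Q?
12

The degree of the splitting field over Q equals the order of the Galois group, so first determine the group. The polynomial f is an irreducible sextic over Q, so G = Gal(f/Q) is one of the 16 transitive subgroups 6T1, ..., 6T16 of S_6. The discriminant of f is 11337408, which is not a perfect square, so G is not contained in A_6. The transitive groups of degree 6 not contained in A_6 are: C_6 (6T1, order 6), S_3 (6T2, order 6), D_6 (6T3, order 12), C_3 x S_3 (6T5, order 18), A_4 x C_2 (6T6, order 24), S_4 (6T8, order 24), S_3 x S_3 (6T9, order 36), S_4 x C_2 (6T11, order 48), (S_3 x S_3) : C_2 (6T13, order 72), PGL(2,5) (6T14, order 120), S_6 (6T16, order 720). By Dedekind's theorem, for a prime p not dividing disc(f) the degrees of the irreducible factors of f mod p form the cycle type of an element of G. Factoring f modulo the 79 such primes p <= 419 (skipping 2, 3, which divide the discriminant), each new pattern first appears at: mod 5: f = (x^2 + 2)(x^2 + 2x + 4)(x^2 + 4x + 1), pattern 2+2+2; mod 7: f = (x^6 + 6x^5 + x^4 + 6x^3 + x^2 + 6x + 5), pattern 6; mod 11: f = (x + 4)(x + 9)(x^2 + 5x + 2)(x^2 + 10x + 7), pattern 2+2+1+1; mod 13: f = (x^3 + 3x^2 + 3x + 5)(x^3 + 3x^2 + 3x + 10), pattern 3+3; mod 61: f = (x + 3)(x + 27)(x + 29)(x + 34)(x + 36)(x + 60), pattern 1+1+1+1+1+1. No other pattern occurs in this range, so the set of observed cycle types is {2+2+2, 6, 2+2+1+1, 3+3, 1+1+1+1+1+1}. The candidates containing elements of all these cycle types are D_6 (6T3) of order 12, A_4 x C_2 (6T6) of order 24, S_3 x S_3 (6T9) of order 36, S_4 x C_2 (6T11) of order 48, (S_3 x S_3) : C_2 (6T13) of order 72, PGL(2,5) (6T14) of order 120, S_6 (6T16) of order 720; the others are excluded. The observed types are precisely the cycle types that occur in D_6 (6T3). Each of the other remaining candidates has further cycle types, and by the Chebotarev density theorem the matching factorization patterns would occur for a proportion of primes equal to their share of the group: A_4 x C_2 (6T6) additionally contains elements of type 2+1+1+1+1 (3 of its 24 elements, about 12% of primes); S_3 x S_3 (6T9) additionally contains elements of type 3+1+1+1 (4 of its 36 elements, about 11% of primes); S_4 x C_2 (6T11) additionally contains elements of type 4+2, 4+1+1, 2+1+1+1+1 (15 of its 48 elements, about 31% of primes); (S_3 x S_3) : C_2 (6T13) additionally contains elements of type 4+2, 3+2+1, 3+1+1+1, 2+1+1+1+1 (40 of its 72 elements, about 56% of primes); PGL(2,5) (6T14) additionally contains elements of type 5+1, 4+1+1 (54 of its 120 elements, about 45% of primes); S_6 (6T16) additionally contains elements of type 5+1, 4+2, 4+1+1, 3+2+1, 3+1+1+1, 2+1+1+1+1 (499 of its 720 elements, about 69% of primes). None of the 79 primes tested shows any such pattern (for each of these groups the chance of that is below 10^-4), which rules them out. Hence G = D_6 (6T3), of order 12. The Galois group D_6 (6T3) has order 12, so the splitting field has degree 12 over Q.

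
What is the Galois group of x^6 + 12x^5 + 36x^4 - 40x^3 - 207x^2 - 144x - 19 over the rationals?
A_4 x C_2

The polynomial f is an irreducible sextic over Q, so G = Gal(f/Q) is one of the 16 transitive subgroups 6T1, ..., 6T16 of S_6. The discriminant of f is -9221581132716096, which is not a perfect square, so G is not contained in A_6. The transitive groups of degree 6 not contained in A_6 are: C_6 (6T1, order 6), S_3 (6T2, order 6), D_6 (6T3, order 12), C_3 x S_3 (6T5, order 18), A_4 x C_2 (6T6, order 24), S_4 (6T8, order 24), S_3 x S_3 (6T9, order 36), S_4 x C_2 (6T11, order 48), (S_3 x S_3) : C_2 (6T13, order 72), PGL(2,5) (6T14, order 120), S_6 (6T16, order 720). By Dedekind's theorem, for a prime p not dividing disc(f) the degrees of the irreducible factors of f mod p form the cycle type of an element of G. Factoring f modulo the 33 such primes p <= 149 (skipping 2, 3, which divide the discriminant), each new pattern first appears at: mod 5: f = (x^3 + 3x^2 + 4)(x^3 + 4x^2 + 4x + 4), pattern 3+3; mod 7: f = (x^6 + 5x^5 + x^4 + 2x^3 + 3x^2 + 3x + 2), pattern 6; mod 17: f = (x + 1)(x + 2)(x^2 + 10x + 1)(x^2 + 16x + 16), pattern 2+2+1+1; mod 19: f = (x)(x + 6)(x + 15)(x + 18)(x^2 + 11x + 13), pattern 2+1+1+1+1; mod 71: f = (x^2 + 33x + 31)(x^2 + 53x + 40)(x^2 + 68x + 36), pattern 2+2+2. No other pattern occurs in this range, so the set of observed cycle types is {3+3, 6, 2+2+1+1, 2+1+1+1+1, 2+2+2}. The candidates containing elements of all these cycle types are A_4 x C_2 (6T6) of order 24, S_4 x C_2 (6T11) of order 48, (S_3 x S_3) : C_2 (6T13) of order 72, S_6 (6T16) of order 720; the others are excluded. The observed types are precisely the cycle types that occur in A_4 x C_2 (6T6) (apart from the identity). Each of the other remaining candidates has further cycle types, and by the Chebotarev density theorem the matching factorization patterns would occur for a proportion of primes equal to their share of the group: S_4 x C_2 (6T11) additionally contains elements of type 4+2, 4+1+1 (12 of its 48 elements, about 25% of primes); (S_3 x S_3) : C_2 (6T13) additionally contains elements of type 4+2, 3+2+1, 3+1+1+1 (34 of its 72 elements, about 47% of primes); S_6 (6T16) additionally contains elements of type 5+1, 4+2, 4+1+1, 3+2+1, 3+1+1+1 (484 of its 720 elements, about 67% of primes). None of the 33 primes tested shows any such pattern (for each of these groups the chance of that is below 10^-4), which rules them out. Hence G = A_4 x C_2 (6T6), of order 24.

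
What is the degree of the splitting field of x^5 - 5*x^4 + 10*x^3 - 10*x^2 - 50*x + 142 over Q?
60

The degree of the splitting field over Q equals the order of the Galois group, so first determine the group. The polynomial f is an irreducible quintic over Q, so G = Gal(f/Q) is a transitive subgroup of S_5: one of C_5 (5T1, order 5), D_5 (5T2, order 10), F_20 (5T3, order 20), A_5 (5T4, order 60) or S_5 (5T5, order 120). The discriminant of f is 58564000000 = 242000^2, a perfect square, so G is contained in A_5. The transitive groups of degree 5 contained in A_5 are: C_5 (5T1, order 5), D_5 (5T2, order 10), A_5 (5T4, order 60). By Dedekind's theorem, for a prime p not dividing disc(f) the degrees of the irreducible factors of f mod p form the cycle type of an element of G. Factoring f modulo the 3 such primes p <= 13 (skipping 2, 5, 11, which divide the discriminant), each new pattern first appears at: mod 3: f = (x^5 + x^4 + x^3 + 2x^2 + x + 1), pattern 5; mod 13: f = (x + 5)(x + 7)(x^3 + 9x^2 + 10x + 10), pattern 3+1+1. No other pattern occurs in this range, so the set of observed cycle types is {5, 3+1+1}. Among the candidates above, the only group containing elements of all these cycle types is A_5 (5T4) — each of C_5 (5T1), D_5 (5T2) lacks at least one of them. Hence G = A_5 (5T4), of order 60. The Galois group A_5 (5T4) has order 60, so the splitting field has degree 60 over Q.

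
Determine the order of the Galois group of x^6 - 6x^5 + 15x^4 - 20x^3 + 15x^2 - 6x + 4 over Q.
The degree of the splitting field over Q equals the order of the Galois group, so first determine the group. The polynomial f is an irreducible sextic over Q, so G = Gal(f/Q) is one of the 16 transitive subgroups 6T1, ..., 6T16 of S_6. The discriminant of f is -11337408, which is not a perfect square, so G is not contained in A_6. The transitive groups of degree 6 not contained in A_6 are: C_6 (6T1, order 6), S_3 (6T2, order 6), D_6 (6T3, order 12), C_3 x S_3 (6T5, order 18), A_4 x C_2 (6T6, order 24), S_4 (6T8, order 24), S_3 x S_3 (6T9, order 36), S_4 x C_2 (6T11, order 48), (S_3 x S_3) : C_2 (6T13, order 72), PGL(2,5) (6T14, order 120), S_6 (6T16, order 720). By Dedekind's theorem, for a prime p not dividing disc(f) the degrees of the irreducible factors of f mod p form the cycle type of an element of G. Factoring f modulo the 23 such primes p <= 97 (skipping 2, 3, which divide the discriminant), each new pattern first appears at: mod 5: f = (x^2 + 2x + 4)(x^2 + 3x + 3)(x^2 + 4x + 2), pattern 2+2+2; mod 7: f = (x^3 + 4x^2 + 3x + 1)(x^3 + 4x^2 + 3x + 4), pattern 3+3; mod 61: f = (x + 2)(x + 18)(x + 21)(x + 38)(x + 41)(x + 57), pattern 1+1+1+1+1+1. No other pattern occurs in this range, so the set of observed cycle types is {2+2+2, 3+3, 1+1+1+1+1+1}. The candidates containing elements of all these cycle types are C_6 (6T1) of order 6, S_3 (6T2) of order 6, D_6 (6T3) of order 12, C_3 x S_3 (6T5) of order 18, A_4 x C_2 (6T6) of order 24, S_4 (6T8) of order 24, S_3 x S_3 (6T9) of order 36, S_4 x C_2 (6T11) of order 48, (S_3 x S_3) : C_2 (6T13) of order 72, PGL(2,5) (6T14) of order 120, S_6 (6T16) of order 720; the others are excluded. The observed types are precisely the cycle types that occur in S_3 (6T2). Each of the other remaining candidates has further cycle types, and by the Chebotarev density theorem the matching factorization patterns would occur for a proportion of primes equal to their share of the group: C_6 (6T1) additionally contains elements of type 6 (2 of its 6 elements, about 33% of primes); D_6 (6T3) additionally contains elements of type 6, 2+2+1+1 (5 of its 12 elements, about 42% of primes); C_3 x S_3 (6T5) additionally contains elements of type 6, 3+1+1+1 (10 of its 18 elements, about 56% of primes); A_4 x C_2 (6T6) additionally contains elements of type 6, 2+2+1+1, 2+1+1+1+1 (14 of its 24 elements, about 58% of primes); S_4 (6T8) additionally contains elements of type 4+1+1, 2+2+1+1 (9 of its 24 elements, about 38% of primes); S_3 x S_3 (6T9) additionally contains elements of type 6, 3+1+1+1, 2+2+1+1 (25 of its 36 elements, about 69% of primes); S_4 x C_2 (6T11) additionally contains elements of type 6, 4+2, 4+1+1, 2+2+1+1, 2+1+1+1+1 (32 of its 48 elements, about 67% of primes); (S_3 x S_3) : C_2 (6T13) additionally contains elements of type 6, 4+2, 3+2+1, 3+1+1+1, 2+2+1+1, 2+1+1+1+1 (61 of its 72 elements, about 85% of primes); PGL(2,5) (6T14) additionally contains elements of type 6, 5+1, 4+1+1, 2+2+1+1 (89 of its 120 elements, about 74% of primes); S_6 (6T16) additionally contains elements of type 6, 5+1, 4+2, 4+1+1, 3+2+1, 3+1+1+1, 2+2+1+1, 2+1+1+1+1 (664 of its 720 elements, about 92% of primes). None of the 23 primes tested shows any such pattern (for each of these groups the chance of that is below 10^-4), which rules them out. Hence G = S_3 (6T2), of order 6. The Galois group S_3 (6T2) has order 6, so the splitting field has degree 6 over Q.

6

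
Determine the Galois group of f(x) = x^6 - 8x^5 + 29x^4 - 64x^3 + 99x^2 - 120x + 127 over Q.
The polynomial f is an irreducible sextic over Q, so G = Gal(f/Q) is one of the 16 transitive subgroups 6T1, ..., 6T16 of S_6. The discriminant of f is -18046378835968, which is not a perfect square, so G is not contained in A_6. The transitive groups of degree 6 not contained in A_6 are: C_6 (6T1, order 6), S_3 (6T2, order 6), D_6 (6T3, order 12), C_3 x S_3 (6T5, order 18), A_4 x C_2 (6T6, order 24), S_4 (6T8, order 24), S_3 x S_3 (6T9, order 36), S_4 x C_2 (6T11, order 48), (S_3 x S_3) : C_2 (6T13, order 72), PGL(2,5) (6T14, order 120), S_6 (6T16, order 720). By Dedekind's theorem, for a prime p not dividing disc(f) the degrees of the irreducible factors of f mod p form the cycle type of an element of G. Factoring f modulo the 37 such primes p <= 167 (skipping 2, 7, which divide the discriminant), each new pattern first appears at: mod 3: f = (x^6 + x^5 + 2x^4 + 2x^3 + 1), pattern 6; mod 11: f = (x^3 + 5x^2 + 2)(x^3 + 9x^2 + 6x + 3), pattern 3+3; mod 13: f = (x^2 + x + 2)(x^2 + 5x + 11)(x^2 + 12x + 4), pattern 2+2+2; mod 29: f = (x + 2)(x + 10)(x + 13)(x + 16)(x + 18)(x + 20), pattern 1+1+1+1+1+1. No other pattern occurs in this range, so the set of observed cycle types is {6, 3+3, 2+2+2, 1+1+1+1+1+1}. The candidates containing elements of all these cycle types are C_6 (6T1) of order 6, D_6 (6T3) of order 12, C_3 x S_3 (6T5) of order 18, A_4 x C_2 (6T6) of order 24, S_3 x S_3 (6T9) of order 36, S_4 x C_2 (6T11) of order 48, (S_3 x S_3) : C_2 (6T13) of order 72, PGL(2,5) (6T14) of order 120, S_6 (6T16) of order 720; the others are excluded. The observed types are precisely the cycle types that occur in C_6 (6T1). Each of the other remaining candidates has further cycle types, and by the Chebotarev density theorem the matching factorization patterns would occur for a proportion of primes equal to their share of the group: D_6 (6T3) additionally contains elements of type 2+2+1+1 (3 of its 12 elements, about 25% of primes); C_3 x S_3 (6T5) additionally contains elements of type 3+1+1+1 (4 of its 18 elements, about 22% of primes); A_4 x C_2 (6T6) additionally contains elements of type 2+2+1+1, 2+1+1+1+1 (6 of its 24 elements, about 25% of primes); S_3 x S_3 (6T9) additionally contains elements of type 3+1+1+1, 2+2+1+1 (13 of its 36 elements, about 36% of primes); S_4 x C_2 (6T11) additionally contains elements of type 4+2, 4+1+1, 2+2+1+1, 2+1+1+1+1 (24 of its 48 elements, about 50% of primes); (S_3 x S_3) : C_2 (6T13) additionally contains elements of type 4+2, 3+2+1, 3+1+1+1, 2+2+1+1, 2+1+1+1+1 (49 of its 72 elements, about 68% of primes); PGL(2,5) (6T14) additionally contains elements of type 5+1, 4+1+1, 2+2+1+1 (69 of its 120 elements, about 58% of primes); S_6 (6T16) additionally contains elements of type 5+1, 4+2, 4+1+1, 3+2+1, 3+1+1+1, 2+2+1+1, 2+1+1+1+1 (544 of its 720 elements, about 76% of primes). None of the 37 primes tested shows any such pattern (for each of these groups the chance of that is below 10^-4), which rules them out. Hence G = C_6 (6T1), of order 6.

C_6, the cyclic group of order 6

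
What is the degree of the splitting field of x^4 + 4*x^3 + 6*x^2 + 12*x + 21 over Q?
12

The degree of the splitting field over Q equals the order of the Galois group, so first determine the group. The polynomial is an irreducible quartic over Q and its discriminant is 331776 = 576^2, a perfect square, so the Galois group is contained in A_4. The resolvent cubic y^3 - 6*y^2 - 36*y + 24 is irreducible over Q. An irreducible resolvent with square discriminant gives A_4. The Galois group A_4 (4T4) has order 12, so the splitting field has degree 12 over Q.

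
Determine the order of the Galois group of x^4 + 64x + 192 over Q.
12

The degree of the splitting field over Q equals the order of the Galois group, so first determine the group. The polynomial is an irreducible quartic over Q and its discriminant is 1358954496 = 36864^2, a perfect square, so the Galois group is contained in A_4. The resolvent cubic y^3 - 768*y - 4096 is irreducible over Q. An irreducible resolvent with square discriminant gives A_4. The Galois group A_4 (4T4) has order 12, so the splitting field has degree 12 over Q.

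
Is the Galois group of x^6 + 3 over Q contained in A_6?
No

The polynomial is irreducible of degree 6 over Q. Its discriminant is -11337408, which is not a perfect square. A Galois group lies in the alternating group exactly when the discriminant is a square in Q, so the Galois group (S_3) is not contained in A_6.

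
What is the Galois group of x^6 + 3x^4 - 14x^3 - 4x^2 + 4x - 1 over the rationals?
S_4, S_4(6d), the S_4-action on 6 points inside A_6

The polynomial f is an irreducible sextic over Q, so G = Gal(f/Q) is one of the 16 transitive subgroups 6T1, ..., 6T16 of S_6. The discriminant of f is 8649000000 = 93000^2, a perfect square, so G is contained in A_6. The transitive groups of degree 6 contained in A_6 are: A_4 (6T4, order 12), S_4 (6T7, order 24), (C_3 x C_3) : C_4 (6T10, order 36), PSL(2,5) (6T12, order 60), A_6 (6T15, order 360). By Dedekind's theorem, for a prime p not dividing disc(f) the degrees of the irreducible factors of f mod p form the cycle type of an element of G. Factoring f modulo the 79 such primes p <= 431 (skipping 2, 3, 5, 31, which divide the discriminant), each new pattern first appears at: mod 7: f = (x^3 + 2x^2 + 3x + 3)(x^3 + 5x^2 + 4x + 2), pattern 3+3; mod 11: f = (x + 5)(x + 10)(x^2 + 3x + 10)(x^2 + 4x + 2), pattern 2+2+1+1; mod 13: f = (x^2 + x + 2)(x^4 + 12x^3 + 2x^2 + 12x + 6), pattern 4+2; mod 67: f = (x + 6)(x + 11)(x + 15)(x + 21)(x + 28)(x + 53), pattern 1+1+1+1+1+1. No other pattern occurs in this range, so the set of observed cycle types is {3+3, 2+2+1+1, 4+2, 1+1+1+1+1+1}. The candidates containing elements of all these cycle types are S_4 (6T7) of order 24, (C_3 x C_3) : C_4 (6T10) of order 36, A_6 (6T15) of order 360; the others are excluded. The observed types are precisely the cycle types that occur in S_4 (6T7). Each of the other remaining candidates has further cycle types, and by the Chebotarev density theorem the matching factorization patterns would occur for a proportion of primes equal to their share of the group: (C_3 x C_3) : C_4 (6T10) additionally contains elements of type 3+1+1+1 (4 of its 36 elements, about 11% of primes); A_6 (6T15) additionally contains elements of type 5+1, 3+1+1+1 (184 of its 360 elements, about 51% of primes). None of the 79 primes tested shows any such pattern (for each of these groups the chance of that is below 10^-4), which rules them out. Hence G = S_4 (6T7), of order 24.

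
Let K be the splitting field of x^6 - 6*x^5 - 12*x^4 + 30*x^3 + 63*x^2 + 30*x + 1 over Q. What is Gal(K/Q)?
A_4 x C_2

The polynomial f is an irreducible sextic over Q, so G = Gal(f/Q) is one of the 16 transitive subgroups 6T1, ..., 6T16 of S_6. The discriminant of f is -1125245722176, which is not a perfect square, so G is not contained in A_6. The transitive groups of degree 6 not contained in A_6 are: C_6 (6T1, order 6), S_3 (6T2, order 6), D_6 (6T3, order 12), C_3 x S_3 (6T5, order 18), A_4 x C_2 (6T6, order 24), S_4 (6T8, order 24), S_3 x S_3 (6T9, order 36), S_4 x C_2 (6T11, order 48), (S_3 x S_3) : C_2 (6T13, order 72), PGL(2,5) (6T14, order 120), S_6 (6T16, order 720). By Dedekind's theorem, for a prime p not dividing disc(f) the degrees of the irreducible factors of f mod p form the cycle type of an element of G. Factoring f modulo the 33 such primes p <= 149 (skipping 2, 3, which divide the discriminant), each new pattern first appears at: mod 5: f = (x^3 + x^2 + 4x + 1)(x^3 + 3x^2 + x + 1), pattern 3+3; mod 7: f = (x^6 + x^5 + 2x^4 + 2x^3 + 2x + 1), pattern 6; mod 17: f = (x + 2)(x + 4)(x^2 + x + 7)(x^2 + 4x + 7), pattern 2+2+1+1; mod 19: f = (x + 4)(x + 7)(x + 14)(x + 15)(x^2 + 11x + 17), pattern 2+1+1+1+1; mod 71: f = (x^2 + 30x + 24)(x^2 + 48x + 27)(x^2 + 58x + 8), pattern 2+2+2. No other pattern occurs in this range, so the set of observed cycle types is {3+3, 6, 2+2+1+1, 2+1+1+1+1, 2+2+2}. The candidates containing elements of all these cycle types are A_4 x C_2 (6T6) of order 24, S_4 x C_2 (6T11) of order 48, (S_3 x S_3) : C_2 (6T13) of order 72, S_6 (6T16) of order 720; the others are excluded. The observed types are precisely the cycle types that occur in A_4 x C_2 (6T6) (apart from the identity). Each of the other remaining candidates has further cycle types, and by the Chebotarev density theorem the matching factorization patterns would occur for a proportion of primes equal to their share of the group: S_4 x C_2 (6T11) additionally contains elements of type 4+2, 4+1+1 (12 of its 48 elements, about 25% of primes); (S_3 x S_3) : C_2 (6T13) additionally contains elements of type 4+2, 3+2+1, 3+1+1+1 (34 of its 72 elements, about 47% of primes); S_6 (6T16) additionally contains elements of type 5+1, 4+2, 4+1+1, 3+2+1, 3+1+1+1 (484 of its 720 elements, about 67% of primes). None of the 33 primes tested shows any such pattern (for each of these groups the chance of that is below 10^-4), which rules them out. Hence G = A_4 x C_2 (6T6), of order 24.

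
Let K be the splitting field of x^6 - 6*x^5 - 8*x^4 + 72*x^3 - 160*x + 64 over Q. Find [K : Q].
The degree of the splitting field over Q equals the order of the Galois group, so first determine the group. The polynomial f is an irreducible sextic over Q, so G = Gal(f/Q) is one of the 16 transitive subgroups 6T1, ..., 6T16 of S_6. The discriminant of f is 870211913777152, which is not a perfect square, so G is not contained in A_6. The transitive groups of degree 6 not contained in A_6 are: C_6 (6T1, order 6), S_3 (6T2, order 6), D_6 (6T3, order 12), C_3 x S_3 (6T5, order 18), A_4 x C_2 (6T6, order 24), S_4 (6T8, order 24), S_3 x S_3 (6T9, order 36), S_4 x C_2 (6T11, order 48), (S_3 x S_3) : C_2 (6T13, order 72), PGL(2,5) (6T14, order 120), S_6 (6T16, order 720). By Dedekind's theorem, for a prime p not dividing disc(f) the degrees of the irreducible factors of f mod p form the cycle type of an element of G. Factoring f modulo the 23 such primes p <= 97 (skipping 2, 37, which divide the discriminant), each new pattern first appears at: mod 3: f = (x^3 + x^2 + 2x + 1)(x^3 + 2x^2 + 1), pattern 3+3; mod 5: f = (x^2 + 3)(x^2 + x + 2)(x^2 + 3x + 4), pattern 2+2+2; mod 67: f = (x + 4)(x + 5)(x + 29)(x + 36)(x + 60)(x + 61), pattern 1+1+1+1+1+1. No other pattern occurs in this range, so the set of observed cycle types is {3+3, 2+2+2, 1+1+1+1+1+1}. The candidates containing elements of all these cycle types are C_6 (6T1) of order 6, S_3 (6T2) of order 6, D_6 (6T3) of order 12, C_3 x S_3 (6T5) of order 18, A_4 x C_2 (6T6) of order 24, S_4 (6T8) of order 24, S_3 x S_3 (6T9) of order 36, S_4 x C_2 (6T11) of order 48, (S_3 x S_3) : C_2 (6T13) of order 72, PGL(2,5) (6T14) of order 120, S_6 (6T16) of order 720; the others are excluded. The observed types are precisely the cycle types that occur in S_3 (6T2). Each of the other remaining candidates has further cycle types, and by the Chebotarev density theorem the matching factorization patterns would occur for a proportion of primes equal to their share of the group: C_6 (6T1) additionally contains elements of type 6 (2 of its 6 elements, about 33% of primes); D_6 (6T3) additionally contains elements of type 6, 2+2+1+1 (5 of its 12 elements, about 42% of primes); C_3 x S_3 (6T5) additionally contains elements of type 6, 3+1+1+1 (10 of its 18 elements, about 56% of primes); A_4 x C_2 (6T6) additionally contains elements of type 6, 2+2+1+1, 2+1+1+1+1 (14 of its 24 elements, about 58% of primes); S_4 (6T8) additionally contains elements of type 4+1+1, 2+2+1+1 (9 of its 24 elements, about 38% of primes); S_3 x S_3 (6T9) additionally contains elements of type 6, 3+1+1+1, 2+2+1+1 (25 of its 36 elements, about 69% of primes); S_4 x C_2 (6T11) additionally contains elements of type 6, 4+2, 4+1+1, 2+2+1+1, 2+1+1+1+1 (32 of its 48 elements, about 67% of primes); (S_3 x S_3) : C_2 (6T13) additionally contains elements of type 6, 4+2, 3+2+1, 3+1+1+1, 2+2+1+1, 2+1+1+1+1 (61 of its 72 elements, about 85% of primes); PGL(2,5) (6T14) additionally contains elements of type 6, 5+1, 4+1+1, 2+2+1+1 (89 of its 120 elements, about 74% of primes); S_6 (6T16) additionally contains elements of type 6, 5+1, 4+2, 4+1+1, 3+2+1, 3+1+1+1, 2+2+1+1, 2+1+1+1+1 (664 of its 720 elements, about 92% of primes). None of the 23 primes tested shows any such pattern (for each of these groups the chance of that is below 10^-4), which rules them out. Hence G = S_3 (6T2), of order 6. The Galois group S_3 (6T2) has order 6, so the splitting field has degree 6 over Q.

6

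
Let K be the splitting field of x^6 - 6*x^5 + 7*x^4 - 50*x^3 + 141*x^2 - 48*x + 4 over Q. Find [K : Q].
The degree of the splitting field over Q equals the order of the Galois group, so first determine the group. The polynomial f is an irreducible sextic over Q, so G = Gal(f/Q) is one of the 16 transitive subgroups 6T1, ..., 6T16 of S_6. The discriminant of f is -905333959757824, which is not a perfect square, so G is not contained in A_6. The transitive groups of degree 6 not contained in A_6 are: C_6 (6T1, order 6), S_3 (6T2, order 6), D_6 (6T3, order 12), C_3 x S_3 (6T5, order 18), A_4 x C_2 (6T6, order 24), S_4 (6T8, order 24), S_3 x S_3 (6T9, order 36), S_4 x C_2 (6T11, order 48), (S_3 x S_3) : C_2 (6T13, order 72), PGL(2,5) (6T14, order 120), S_6 (6T16, order 720). By Dedekind's theorem, for a prime p not dividing disc(f) the degrees of the irreducible factors of f mod p form the cycle type of an element of G. Factoring f modulo the 67 such primes p <= 347 (skipping 2, 229, which divide the discriminant), each new pattern first appears at: mod 3: f = (x^6 + x^4 + x^3 + 1), pattern 6; mod 5: f = (x^3 + x^2 + 3x + 4)(x^3 + 3x^2 + x + 1), pattern 3+3; mod 7: f = (x + 5)(x + 6)(x^4 + 4x^3 + 3x^2 + 2), pattern 4+1+1; mod 13: f = (x^2 + 8x + 10)(x^4 + 12x^3 + 5x^2 + 11x + 3), pattern 4+2; mod 23: f = (x^2 + 19x + 12)(x^2 + 22x + 1)(x^2 + 22x + 8), pattern 2+2+2; mod 29: f = (x + 6)(x + 24)(x^2 + 9x + 23)(x^2 + 13x + 20), pattern 2+2+1+1; mod 193: f = (x + 36)(x + 46)(x + 81)(x + 98)(x + 144)(x + 168), pattern 1+1+1+1+1+1; mod 347: f = (x + 55)(x + 145)(x + 331)(x + 343)(x^2 + 161x + 300), pattern 2+1+1+1+1. No other pattern occurs in this range, so the set of observed cycle types is {6, 3+3, 4+1+1, 4+2, 2+2+2, 2+2+1+1, 1+1+1+1+1+1, 2+1+1+1+1}. The candidates containing elements of all these cycle types are S_4 x C_2 (6T11) of order 48, S_6 (6T16) of order 720; the others are excluded. The observed types are precisely the cycle types that occur in S_4 x C_2 (6T11). Each of the other remaining candidates has further cycle types, and by the Chebotarev density theorem the matching factorization patterns would occur for a proportion of primes equal to their share of the group: S_6 (6T16) additionally contains elements of type 5+1, 3+2+1, 3+1+1+1 (304 of its 720 elements, about 42% of primes). None of the 67 primes tested shows any such pattern (for each of these groups the chance of that is below 10^-4), which rules them out. Hence G = S_4 x C_2 (6T11), of order 48. The Galois group S_4 x C_2 (6T11) has order 48, so the splitting field has degree 48 over Q.

48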